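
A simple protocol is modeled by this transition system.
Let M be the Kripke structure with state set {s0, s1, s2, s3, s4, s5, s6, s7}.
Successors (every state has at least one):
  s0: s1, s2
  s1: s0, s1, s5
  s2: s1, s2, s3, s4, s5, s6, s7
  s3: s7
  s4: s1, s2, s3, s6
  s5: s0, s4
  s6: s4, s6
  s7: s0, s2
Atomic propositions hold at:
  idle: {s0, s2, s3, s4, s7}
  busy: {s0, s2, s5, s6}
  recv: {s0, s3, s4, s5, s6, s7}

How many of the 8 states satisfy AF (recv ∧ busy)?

Sat(recv ∧ busy) = {s0, s5, s6}
AF (recv ∧ busy): least fixpoint, start Z0 = {s0, s5, s6}, add states with every successor in Z. Already a fixed point.
Sat(AF (recv ∧ busy)) = {s0, s5, s6}
|Sat(AF (recv ∧ busy))| = |{s0, s5, s6}| = 3.

3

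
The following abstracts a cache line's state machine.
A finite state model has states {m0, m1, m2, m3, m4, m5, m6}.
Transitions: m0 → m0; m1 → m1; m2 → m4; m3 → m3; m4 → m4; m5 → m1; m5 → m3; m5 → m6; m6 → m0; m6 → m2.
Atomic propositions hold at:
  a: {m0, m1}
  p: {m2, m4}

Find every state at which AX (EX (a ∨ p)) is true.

Sat(a ∨ p) = {m0, m1, m2, m4}
Sat(EX (a ∨ p)) = {s : some successor in {m0, m1, m2, m4}} = {m0, m1, m2, m4, m5, m6}
Sat(AX (EX (a ∨ p))) = {s : every successor in {m0, m1, m2, m4, m5, m6}} = {m0, m1, m2, m4, m6}

{m0, m1, m2, m4, m6}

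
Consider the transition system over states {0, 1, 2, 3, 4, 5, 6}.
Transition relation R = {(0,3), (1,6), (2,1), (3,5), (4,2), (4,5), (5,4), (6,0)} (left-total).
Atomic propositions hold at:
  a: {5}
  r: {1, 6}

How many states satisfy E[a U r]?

E[a U r]: least fixpoint, start Z0 = Sat(r) = {1, 6}, add states in Sat(a) with some successor in Z. Already a fixed point.
Sat(E[a U r]) = {1, 6}
|Sat(E[a U r])| = |{1, 6}| = 2.

2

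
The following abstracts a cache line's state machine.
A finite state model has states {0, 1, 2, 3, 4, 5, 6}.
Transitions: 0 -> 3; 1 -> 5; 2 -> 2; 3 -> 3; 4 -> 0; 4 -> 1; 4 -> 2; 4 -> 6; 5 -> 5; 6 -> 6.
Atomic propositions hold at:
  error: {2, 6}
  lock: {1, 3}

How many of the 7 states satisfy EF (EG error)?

3

EG error: greatest fixpoint, start Z0 = {2, 6}, keep only states in Sat with some successor in Z. Already a fixed point.
Sat(EG error) = {2, 6}
EF (EG error): least fixpoint, start Z0 = {2, 6}, add states with some successor in Z. Z1 = {2, 4, 6}; fixed.
Sat(EF (EG error)) = {2, 4, 6}
|Sat(EF (EG error))| = |{2, 4, 6}| = 3.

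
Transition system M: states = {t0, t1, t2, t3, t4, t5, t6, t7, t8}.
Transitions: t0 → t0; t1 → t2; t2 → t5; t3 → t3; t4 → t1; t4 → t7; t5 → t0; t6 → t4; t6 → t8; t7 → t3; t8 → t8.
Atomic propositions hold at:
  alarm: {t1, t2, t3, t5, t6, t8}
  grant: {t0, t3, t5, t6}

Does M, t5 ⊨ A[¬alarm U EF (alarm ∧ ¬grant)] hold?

No

Sat(¬alarm) = {t0, t4, t7}
Sat(¬grant) = {t1, t2, t4, t7, t8}
Sat(alarm ∧ ¬grant) = {t1, t2, t8}
EF (alarm ∧ ¬grant): least fixpoint, start Z0 = {t1, t2, t8}, add states with some successor in Z. Z1 = {t1, t2, t4, t6, t8}; fixed.
Sat(EF (alarm ∧ ¬grant)) = {t1, t2, t4, t6, t8}
A[¬alarm U EF (alarm ∧ ¬grant)]: least fixpoint, start Z0 = Sat(EF (alarm ∧ ¬grant)) = {t1, t2, t4, t6, t8}, add states in Sat(¬alarm) with every successor in Z. Already a fixed point.
Sat(A[¬alarm U EF (alarm ∧ ¬grant)]) = {t1, t2, t4, t6, t8}
t5 ∉ Sat(A[¬alarm U EF (alarm ∧ ¬grant)]) = {t1, t2, t4, t6, t8}, so the formula does not hold at t5.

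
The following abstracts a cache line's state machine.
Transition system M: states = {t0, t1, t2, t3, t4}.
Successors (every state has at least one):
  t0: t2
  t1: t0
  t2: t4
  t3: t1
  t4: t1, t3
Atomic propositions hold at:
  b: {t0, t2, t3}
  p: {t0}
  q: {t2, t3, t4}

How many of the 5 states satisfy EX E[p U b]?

3

E[p U b]: least fixpoint, start Z0 = Sat(b) = {t0, t2, t3}, add states in Sat(p) with some successor in Z. Already a fixed point.
Sat(E[p U b]) = {t0, t2, t3}
Sat(EX E[p U b]) = {s : some successor in {t0, t2, t3}} = {t0, t1, t4}
|Sat(EX E[p U b])| = |{t0, t1, t4}| = 3.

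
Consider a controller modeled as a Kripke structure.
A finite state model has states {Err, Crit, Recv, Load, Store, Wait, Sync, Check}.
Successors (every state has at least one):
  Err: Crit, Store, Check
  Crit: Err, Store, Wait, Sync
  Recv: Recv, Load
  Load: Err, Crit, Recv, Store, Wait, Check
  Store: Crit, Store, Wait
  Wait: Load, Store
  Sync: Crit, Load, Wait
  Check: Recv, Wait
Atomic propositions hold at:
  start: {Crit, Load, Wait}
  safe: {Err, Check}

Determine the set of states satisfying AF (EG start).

EG start: greatest fixpoint, start Z0 = {Crit, Load, Wait}, keep only states in Sat with some successor in Z. Already a fixed point.
Sat(EG start) = {Crit, Load, Wait}
AF (EG start): least fixpoint, start Z0 = {Crit, Load, Wait}, add states with every successor in Z. Z1 = {Crit, Load, Wait, Sync}; fixed.
Sat(AF (EG start)) = {Crit, Load, Wait, Sync}

{Crit, Load, Wait, Sync}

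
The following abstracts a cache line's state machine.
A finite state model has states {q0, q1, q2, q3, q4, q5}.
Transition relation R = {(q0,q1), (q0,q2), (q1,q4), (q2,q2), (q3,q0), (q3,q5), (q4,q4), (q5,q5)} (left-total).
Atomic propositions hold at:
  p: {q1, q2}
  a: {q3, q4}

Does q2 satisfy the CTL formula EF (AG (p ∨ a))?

Sat(p ∨ a) = {q1, q2, q3, q4}
AG (p ∨ a): greatest fixpoint, start Z0 = {q1, q2, q3, q4}, keep only states in Sat with every successor in Z. Z1 = {q1, q2, q4}; fixed.
Sat(AG (p ∨ a)) = {q1, q2, q4}
EF (AG (p ∨ a)): least fixpoint, start Z0 = {q1, q2, q4}, add states with some successor in Z. Z1 = {q0, q1, q2, q4}; Z2 = {q0, q1, q2, q3, q4}; fixed.
Sat(EF (AG (p ∨ a))) = {q0, q1, q2, q3, q4}
q2 ∈ Sat(EF (AG (p ∨ a))) = {q0, q1, q2, q3, q4}, so the formula holds at q2.

Yes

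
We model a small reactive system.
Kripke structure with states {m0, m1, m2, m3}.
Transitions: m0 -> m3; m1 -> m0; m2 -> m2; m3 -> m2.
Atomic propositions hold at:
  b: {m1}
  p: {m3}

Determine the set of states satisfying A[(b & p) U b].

Sat(b & p) = ∅
A[(b & p) U b]: least fixpoint, start Z0 = Sat(b) = {m1}, add states in Sat(b & p) with every successor in Z. Already a fixed point.
Sat(A[(b & p) U b]) = {m1}

{m1}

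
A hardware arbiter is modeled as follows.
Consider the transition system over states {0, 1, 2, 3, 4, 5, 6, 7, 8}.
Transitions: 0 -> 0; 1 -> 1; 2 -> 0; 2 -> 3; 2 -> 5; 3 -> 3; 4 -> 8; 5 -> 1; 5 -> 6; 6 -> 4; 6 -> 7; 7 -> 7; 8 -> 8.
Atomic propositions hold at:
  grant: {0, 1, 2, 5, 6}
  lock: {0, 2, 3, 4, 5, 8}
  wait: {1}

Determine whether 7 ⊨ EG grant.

EG grant: greatest fixpoint, start Z0 = {0, 1, 2, 5, 6}, keep only states in Sat with some successor in Z. Z1 = {0, 1, 2, 5}; fixed.
Sat(EG grant) = {0, 1, 2, 5}
7 ∉ Sat(EG grant) = {0, 1, 2, 5}, so the formula does not hold at 7.

No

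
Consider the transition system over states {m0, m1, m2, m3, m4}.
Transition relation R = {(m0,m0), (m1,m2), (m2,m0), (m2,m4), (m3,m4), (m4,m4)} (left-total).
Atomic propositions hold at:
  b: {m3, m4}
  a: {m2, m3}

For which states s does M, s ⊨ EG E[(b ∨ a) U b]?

{m2, m3, m4}

Sat(b ∨ a) = {m2, m3, m4}
E[(b ∨ a) U b]: least fixpoint, start Z0 = Sat(b) = {m3, m4}, add states in Sat(b ∨ a) with some successor in Z. Z1 = {m2, m3, m4}; fixed.
Sat(E[(b ∨ a) U b]) = {m2, m3, m4}
EG E[(b ∨ a) U b]: greatest fixpoint, start Z0 = {m2, m3, m4}, keep only states in Sat with some successor in Z. Already a fixed point.
Sat(EG E[(b ∨ a) U b]) = {m2, m3, m4}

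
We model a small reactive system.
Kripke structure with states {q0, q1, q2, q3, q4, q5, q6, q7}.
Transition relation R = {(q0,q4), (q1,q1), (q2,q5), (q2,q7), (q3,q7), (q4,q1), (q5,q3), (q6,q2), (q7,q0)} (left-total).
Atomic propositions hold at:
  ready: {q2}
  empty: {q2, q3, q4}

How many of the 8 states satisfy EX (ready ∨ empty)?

Sat(ready ∨ empty) = {q2, q3, q4}
Sat(EX (ready ∨ empty)) = {s : some successor in {q2, q3, q4}} = {q0, q5, q6}
|Sat(EX (ready ∨ empty))| = |{q0, q5, q6}| = 3.

3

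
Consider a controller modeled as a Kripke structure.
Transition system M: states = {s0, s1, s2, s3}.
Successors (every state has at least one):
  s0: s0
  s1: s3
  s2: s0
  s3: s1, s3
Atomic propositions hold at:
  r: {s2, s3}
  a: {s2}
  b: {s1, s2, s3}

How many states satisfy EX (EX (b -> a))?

2

Sat(b -> a) = {s0, s2}
Sat(EX (b -> a)) = {s : some successor in {s0, s2}} = {s0, s2}
Sat(EX (EX (b -> a))) = {s : some successor in {s0, s2}} = {s0, s2}
|Sat(EX (EX (b -> a)))| = |{s0, s2}| = 2.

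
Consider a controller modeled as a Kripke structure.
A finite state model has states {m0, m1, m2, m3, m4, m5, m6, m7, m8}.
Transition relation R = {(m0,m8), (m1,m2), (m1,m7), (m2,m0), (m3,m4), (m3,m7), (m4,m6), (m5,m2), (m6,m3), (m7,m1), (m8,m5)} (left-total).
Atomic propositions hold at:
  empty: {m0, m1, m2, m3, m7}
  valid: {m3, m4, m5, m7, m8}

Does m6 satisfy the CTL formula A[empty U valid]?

A[empty U valid]: least fixpoint, start Z0 = Sat(valid) = {m3, m4, m5, m7, m8}, add states in Sat(empty) with every successor in Z. Z1 = {m0, m3, m4, m5, m7, m8}; Z2 = {m0, m2, m3, m4, m5, m7, m8}; Z3 = {m0, m1, m2, m3, m4, m5, m7, m8}; fixed.
Sat(A[empty U valid]) = {m0, m1, m2, m3, m4, m5, m7, m8}
m6 ∉ Sat(A[empty U valid]) = {m0, m1, m2, m3, m4, m5, m7, m8}, so the formula does not hold at m6.

No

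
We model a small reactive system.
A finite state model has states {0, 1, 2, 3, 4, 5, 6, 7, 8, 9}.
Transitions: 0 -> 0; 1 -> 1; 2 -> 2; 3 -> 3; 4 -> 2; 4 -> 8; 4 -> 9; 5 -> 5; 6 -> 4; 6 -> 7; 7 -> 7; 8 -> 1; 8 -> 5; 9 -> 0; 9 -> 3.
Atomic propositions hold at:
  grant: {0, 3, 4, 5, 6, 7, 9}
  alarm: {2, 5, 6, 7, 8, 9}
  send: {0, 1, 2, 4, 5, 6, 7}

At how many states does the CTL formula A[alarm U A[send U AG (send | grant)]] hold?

Sat(send | grant) = {0, 1, 2, 3, 4, 5, 6, 7, 9}
AG (send | grant): greatest fixpoint, start Z0 = {0, 1, 2, 3, 4, 5, 6, 7, 9}, keep only states in Sat with every successor in Z. Z1 = {0, 1, 2, 3, 5, 6, 7, 9}; Z2 = {0, 1, 2, 3, 5, 7, 9}; fixed.
Sat(AG (send | grant)) = {0, 1, 2, 3, 5, 7, 9}
A[send U AG (send | grant)]: least fixpoint, start Z0 = Sat(AG (send | grant)) = {0, 1, 2, 3, 5, 7, 9}, add states in Sat(send) with every successor in Z. Already a fixed point.
Sat(A[send U AG (send | grant)]) = {0, 1, 2, 3, 5, 7, 9}
A[alarm U A[send U AG (send | grant)]]: least fixpoint, start Z0 = Sat(A[send U AG (send | grant)]) = {0, 1, 2, 3, 5, 7, 9}, add states in Sat(alarm) with every successor in Z. Z1 = {0, 1, 2, 3, 5, 7, 8, 9}; fixed.
Sat(A[alarm U A[send U AG (send | grant)]]) = {0, 1, 2, 3, 5, 7, 8, 9}
|Sat(A[alarm U A[send U AG (send | grant)]])| = |{0, 1, 2, 3, 5, 7, 8, 9}| = 8.

8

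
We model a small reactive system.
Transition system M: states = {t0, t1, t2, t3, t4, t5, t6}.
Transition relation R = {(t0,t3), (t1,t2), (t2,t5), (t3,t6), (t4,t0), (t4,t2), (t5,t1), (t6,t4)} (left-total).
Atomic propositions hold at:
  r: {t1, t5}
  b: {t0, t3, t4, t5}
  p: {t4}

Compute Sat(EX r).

Sat(EX r) = {s : some successor in {t1, t5}} = {t2, t5}

{t2, t5}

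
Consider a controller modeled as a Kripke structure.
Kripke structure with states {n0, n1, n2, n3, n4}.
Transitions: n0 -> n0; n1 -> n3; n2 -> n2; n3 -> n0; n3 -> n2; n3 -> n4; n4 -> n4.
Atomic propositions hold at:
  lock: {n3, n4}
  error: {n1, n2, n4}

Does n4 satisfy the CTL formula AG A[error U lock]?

A[error U lock]: least fixpoint, start Z0 = Sat(lock) = {n3, n4}, add states in Sat(error) with every successor in Z. Z1 = {n1, n3, n4}; fixed.
Sat(A[error U lock]) = {n1, n3, n4}
AG A[error U lock]: greatest fixpoint, start Z0 = {n1, n3, n4}, keep only states in Sat with every successor in Z. Z1 = {n1, n4}; Z2 = {n4}; fixed.
Sat(AG A[error U lock]) = {n4}
n4 ∈ Sat(AG A[error U lock]) = {n4}, so the formula holds at n4.

Yes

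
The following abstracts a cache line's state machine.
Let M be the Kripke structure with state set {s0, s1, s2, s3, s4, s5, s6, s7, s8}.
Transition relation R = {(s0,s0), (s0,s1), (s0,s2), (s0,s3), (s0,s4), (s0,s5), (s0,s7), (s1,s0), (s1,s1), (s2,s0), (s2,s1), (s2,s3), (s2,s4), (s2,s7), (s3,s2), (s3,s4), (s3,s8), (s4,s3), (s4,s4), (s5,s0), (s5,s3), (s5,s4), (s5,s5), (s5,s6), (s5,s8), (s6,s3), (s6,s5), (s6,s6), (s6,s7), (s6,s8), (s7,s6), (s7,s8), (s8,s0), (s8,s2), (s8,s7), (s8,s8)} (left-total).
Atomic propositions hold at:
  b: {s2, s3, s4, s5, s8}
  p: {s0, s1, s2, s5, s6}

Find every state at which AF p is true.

AF p: least fixpoint, start Z0 = {s0, s1, s2, s5, s6}, add states with every successor in Z. Already a fixed point.
Sat(AF p) = {s0, s1, s2, s5, s6}

{s0, s1, s2, s5, s6}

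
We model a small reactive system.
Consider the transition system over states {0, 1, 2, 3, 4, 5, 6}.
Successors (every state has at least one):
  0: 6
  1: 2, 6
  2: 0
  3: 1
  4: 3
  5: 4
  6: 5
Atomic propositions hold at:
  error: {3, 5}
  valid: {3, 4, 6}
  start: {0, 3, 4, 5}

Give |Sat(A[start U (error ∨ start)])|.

4

Sat(error ∨ start) = {0, 3, 4, 5}
A[start U (error ∨ start)]: least fixpoint, start Z0 = Sat((error ∨ start)) = {0, 3, 4, 5}, add states in Sat(start) with every successor in Z. Already a fixed point.
Sat(A[start U (error ∨ start)]) = {0, 3, 4, 5}
|Sat(A[start U (error ∨ start)])| = |{0, 3, 4, 5}| = 4.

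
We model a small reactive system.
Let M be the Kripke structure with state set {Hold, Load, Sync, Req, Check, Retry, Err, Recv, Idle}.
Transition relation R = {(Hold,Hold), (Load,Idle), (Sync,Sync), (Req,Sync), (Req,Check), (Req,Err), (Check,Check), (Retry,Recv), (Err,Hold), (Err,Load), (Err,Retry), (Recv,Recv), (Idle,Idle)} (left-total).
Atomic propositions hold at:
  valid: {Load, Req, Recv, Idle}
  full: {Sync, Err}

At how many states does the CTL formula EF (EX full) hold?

Sat(EX full) = {s : some successor in {Sync, Err}} = {Sync, Req}
EF (EX full): least fixpoint, start Z0 = {Sync, Req}, add states with some successor in Z. Already a fixed point.
Sat(EF (EX full)) = {Sync, Req}
|Sat(EF (EX full))| = |{Sync, Req}| = 2.

2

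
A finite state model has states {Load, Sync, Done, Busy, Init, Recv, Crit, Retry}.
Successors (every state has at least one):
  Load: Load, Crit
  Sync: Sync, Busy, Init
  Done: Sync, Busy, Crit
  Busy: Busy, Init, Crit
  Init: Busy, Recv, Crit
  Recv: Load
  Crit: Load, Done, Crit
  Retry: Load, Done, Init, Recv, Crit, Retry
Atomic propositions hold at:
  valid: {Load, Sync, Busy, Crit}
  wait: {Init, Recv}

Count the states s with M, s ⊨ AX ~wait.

4

Sat(~wait) = {Load, Sync, Done, Busy, Crit, Retry}
Sat(AX ~wait) = {s : every successor in {Load, Sync, Done, Busy, Crit, Retry}} = {Load, Done, Recv, Crit}
|Sat(AX ~wait)| = |{Load, Done, Recv, Crit}| = 4.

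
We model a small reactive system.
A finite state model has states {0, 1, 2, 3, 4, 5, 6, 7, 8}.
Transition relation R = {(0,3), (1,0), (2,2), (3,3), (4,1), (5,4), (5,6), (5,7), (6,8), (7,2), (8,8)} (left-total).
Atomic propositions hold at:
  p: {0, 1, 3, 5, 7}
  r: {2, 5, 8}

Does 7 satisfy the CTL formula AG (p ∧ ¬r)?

Sat(¬r) = {0, 1, 3, 4, 6, 7}
Sat(p ∧ ¬r) = {0, 1, 3, 7}
AG (p ∧ ¬r): greatest fixpoint, start Z0 = {0, 1, 3, 7}, keep only states in Sat with every successor in Z. Z1 = {0, 1, 3}; fixed.
Sat(AG (p ∧ ¬r)) = {0, 1, 3}
7 ∉ Sat(AG (p ∧ ¬r)) = {0, 1, 3}, so the formula does not hold at 7.

No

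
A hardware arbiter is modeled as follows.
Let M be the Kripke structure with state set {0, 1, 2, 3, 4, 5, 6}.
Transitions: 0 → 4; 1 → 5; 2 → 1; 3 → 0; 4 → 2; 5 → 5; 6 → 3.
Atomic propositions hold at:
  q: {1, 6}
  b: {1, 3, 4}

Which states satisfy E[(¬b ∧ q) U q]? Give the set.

Sat(¬b) = {0, 2, 5, 6}
Sat(¬b ∧ q) = {6}
E[(¬b ∧ q) U q]: least fixpoint, start Z0 = Sat(q) = {1, 6}, add states in Sat(¬b ∧ q) with some successor in Z. Already a fixed point.
Sat(E[(¬b ∧ q) U q]) = {1, 6}

{1, 6}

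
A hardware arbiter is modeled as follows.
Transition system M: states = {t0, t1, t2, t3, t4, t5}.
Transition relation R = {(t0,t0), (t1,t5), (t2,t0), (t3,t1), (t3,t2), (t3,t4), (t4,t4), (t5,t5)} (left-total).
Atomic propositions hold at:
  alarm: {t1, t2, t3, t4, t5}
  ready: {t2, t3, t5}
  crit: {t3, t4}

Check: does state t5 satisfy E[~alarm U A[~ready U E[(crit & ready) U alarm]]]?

Sat(~alarm) = {t0}
Sat(~ready) = {t0, t1, t4}
Sat(crit & ready) = {t3}
E[(crit & ready) U alarm]: least fixpoint, start Z0 = Sat(alarm) = {t1, t2, t3, t4, t5}, add states in Sat(crit & ready) with some successor in Z. Already a fixed point.
Sat(E[(crit & ready) U alarm]) = {t1, t2, t3, t4, t5}
A[~ready U E[(crit & ready) U alarm]]: least fixpoint, start Z0 = Sat(E[(crit & ready) U alarm]) = {t1, t2, t3, t4, t5}, add states in Sat(~ready) with every successor in Z. Already a fixed point.
Sat(A[~ready U E[(crit & ready) U alarm]]) = {t1, t2, t3, t4, t5}
E[~alarm U A[~ready U E[(crit & ready) U alarm]]]: least fixpoint, start Z0 = Sat(A[~ready U E[(crit & ready) U alarm]]) = {t1, t2, t3, t4, t5}, add states in Sat(~alarm) with some successor in Z. Already a fixed point.
Sat(E[~alarm U A[~ready U E[(crit & ready) U alarm]]]) = {t1, t2, t3, t4, t5}
t5 ∈ Sat(E[~alarm U A[~ready U E[(crit & ready) U alarm]]]) = {t1, t2, t3, t4, t5}, so the formula holds at t5.

Yes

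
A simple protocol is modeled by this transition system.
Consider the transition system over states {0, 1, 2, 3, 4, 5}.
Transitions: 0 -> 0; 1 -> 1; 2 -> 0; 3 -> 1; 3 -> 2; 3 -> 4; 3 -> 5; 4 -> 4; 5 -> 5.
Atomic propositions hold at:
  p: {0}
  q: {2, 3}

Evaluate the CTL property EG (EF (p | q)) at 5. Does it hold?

Sat(p | q) = {0, 2, 3}
EF (p | q): least fixpoint, start Z0 = {0, 2, 3}, add states with some successor in Z. Already a fixed point.
Sat(EF (p | q)) = {0, 2, 3}
EG (EF (p | q)): greatest fixpoint, start Z0 = {0, 2, 3}, keep only states in Sat with some successor in Z. Already a fixed point.
Sat(EG (EF (p | q))) = {0, 2, 3}
5 ∉ Sat(EG (EF (p | q))) = {0, 2, 3}, so the formula does not hold at 5.

No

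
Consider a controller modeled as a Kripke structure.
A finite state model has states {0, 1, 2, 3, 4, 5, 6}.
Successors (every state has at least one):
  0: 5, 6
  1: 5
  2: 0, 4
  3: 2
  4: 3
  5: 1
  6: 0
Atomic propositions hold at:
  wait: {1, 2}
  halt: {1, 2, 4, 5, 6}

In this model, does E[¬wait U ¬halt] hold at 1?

Sat(¬wait) = {0, 3, 4, 5, 6}
Sat(¬halt) = {0, 3}
E[¬wait U ¬halt]: least fixpoint, start Z0 = Sat(¬halt) = {0, 3}, add states in Sat(¬wait) with some successor in Z. Z1 = {0, 3, 4, 6}; fixed.
Sat(E[¬wait U ¬halt]) = {0, 3, 4, 6}
1 ∉ Sat(E[¬wait U ¬halt]) = {0, 3, 4, 6}, so the formula does not hold at 1.

No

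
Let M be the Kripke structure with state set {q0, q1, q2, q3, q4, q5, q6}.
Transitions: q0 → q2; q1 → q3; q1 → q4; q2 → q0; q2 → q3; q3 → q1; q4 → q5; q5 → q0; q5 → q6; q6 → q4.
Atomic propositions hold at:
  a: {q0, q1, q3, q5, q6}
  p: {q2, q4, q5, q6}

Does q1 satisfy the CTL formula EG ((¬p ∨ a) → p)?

No

Sat(¬p) = {q0, q1, q3}
Sat(¬p ∨ a) = {q0, q1, q3, q5, q6}
Sat((¬p ∨ a) → p) = {q2, q4, q5, q6}
EG ((¬p ∨ a) → p): greatest fixpoint, start Z0 = {q2, q4, q5, q6}, keep only states in Sat with some successor in Z. Z1 = {q4, q5, q6}; fixed.
Sat(EG ((¬p ∨ a) → p)) = {q4, q5, q6}
q1 ∉ Sat(EG ((¬p ∨ a) → p)) = {q4, q5, q6}, so the formula does not hold at q1.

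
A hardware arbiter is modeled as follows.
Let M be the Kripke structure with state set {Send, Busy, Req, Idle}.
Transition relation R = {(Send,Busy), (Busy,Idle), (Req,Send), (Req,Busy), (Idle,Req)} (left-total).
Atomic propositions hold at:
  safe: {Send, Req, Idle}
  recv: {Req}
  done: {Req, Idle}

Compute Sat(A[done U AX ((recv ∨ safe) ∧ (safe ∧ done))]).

Sat(recv ∨ safe) = {Send, Req, Idle}
Sat(safe ∧ done) = {Req, Idle}
Sat((recv ∨ safe) ∧ (safe ∧ done)) = {Req, Idle}
Sat(AX ((recv ∨ safe) ∧ (safe ∧ done))) = {s : every successor in {Req, Idle}} = {Busy, Idle}
A[done U AX ((recv ∨ safe) ∧ (safe ∧ done))]: least fixpoint, start Z0 = Sat(AX ((recv ∨ safe) ∧ (safe ∧ done))) = {Busy, Idle}, add states in Sat(done) with every successor in Z. Already a fixed point.
Sat(A[done U AX ((recv ∨ safe) ∧ (safe ∧ done))]) = {Busy, Idle}

{Busy, Idle}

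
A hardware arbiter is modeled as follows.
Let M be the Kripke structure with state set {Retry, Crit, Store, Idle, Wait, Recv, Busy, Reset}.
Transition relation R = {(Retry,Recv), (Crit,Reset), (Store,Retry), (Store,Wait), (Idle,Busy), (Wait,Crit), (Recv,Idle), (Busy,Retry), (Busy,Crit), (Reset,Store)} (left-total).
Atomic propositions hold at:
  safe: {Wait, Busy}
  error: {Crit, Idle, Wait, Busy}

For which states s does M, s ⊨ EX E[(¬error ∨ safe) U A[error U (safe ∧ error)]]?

Sat(¬error) = {Retry, Store, Recv, Reset}
Sat(¬error ∨ safe) = {Retry, Store, Wait, Recv, Busy, Reset}
Sat(safe ∧ error) = {Wait, Busy}
A[error U (safe ∧ error)]: least fixpoint, start Z0 = Sat((safe ∧ error)) = {Wait, Busy}, add states in Sat(error) with every successor in Z. Z1 = {Idle, Wait, Busy}; fixed.
Sat(A[error U (safe ∧ error)]) = {Idle, Wait, Busy}
E[(¬error ∨ safe) U A[error U (safe ∧ error)]]: least fixpoint, start Z0 = Sat(A[error U (safe ∧ error)]) = {Idle, Wait, Busy}, add states in Sat(¬error ∨ safe) with some successor in Z. Z1 = {Store, Idle, Wait, Recv, Busy}; Z2 = {Retry, Store, Idle, Wait, Recv, Busy, Reset}; fixed.
Sat(E[(¬error ∨ safe) U A[error U (safe ∧ error)]]) = {Retry, Store, Idle, Wait, Recv, Busy, Reset}
Sat(EX E[(¬error ∨ safe) U A[error U (safe ∧ error)]]) = {s : some successor in {Retry, Store, Idle, Wait, Recv, Busy, Reset}} = {Retry, Crit, Store, Idle, Recv, Busy, Reset}

{Retry, Crit, Store, Idle, Recv, Busy, Reset}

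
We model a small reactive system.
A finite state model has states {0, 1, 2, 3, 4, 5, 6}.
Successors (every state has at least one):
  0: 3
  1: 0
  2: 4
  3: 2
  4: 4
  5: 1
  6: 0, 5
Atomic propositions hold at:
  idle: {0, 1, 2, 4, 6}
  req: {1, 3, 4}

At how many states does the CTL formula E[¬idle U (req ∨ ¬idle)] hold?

4

Sat(¬idle) = {3, 5}
Sat(req ∨ ¬idle) = {1, 3, 4, 5}
E[¬idle U (req ∨ ¬idle)]: least fixpoint, start Z0 = Sat((req ∨ ¬idle)) = {1, 3, 4, 5}, add states in Sat(¬idle) with some successor in Z. Already a fixed point.
Sat(E[¬idle U (req ∨ ¬idle)]) = {1, 3, 4, 5}
|Sat(E[¬idle U (req ∨ ¬idle)])| = |{1, 3, 4, 5}| = 4.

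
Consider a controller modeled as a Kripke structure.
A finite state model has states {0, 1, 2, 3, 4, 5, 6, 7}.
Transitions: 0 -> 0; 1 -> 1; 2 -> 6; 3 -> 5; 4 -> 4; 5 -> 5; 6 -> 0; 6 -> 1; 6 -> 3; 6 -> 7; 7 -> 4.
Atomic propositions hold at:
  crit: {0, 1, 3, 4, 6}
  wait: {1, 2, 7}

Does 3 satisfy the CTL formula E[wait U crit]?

Yes

E[wait U crit]: least fixpoint, start Z0 = Sat(crit) = {0, 1, 3, 4, 6}, add states in Sat(wait) with some successor in Z. Z1 = {0, 1, 2, 3, 4, 6, 7}; fixed.
Sat(E[wait U crit]) = {0, 1, 2, 3, 4, 6, 7}
3 ∈ Sat(E[wait U crit]) = {0, 1, 2, 3, 4, 6, 7}, so the formula holds at 3.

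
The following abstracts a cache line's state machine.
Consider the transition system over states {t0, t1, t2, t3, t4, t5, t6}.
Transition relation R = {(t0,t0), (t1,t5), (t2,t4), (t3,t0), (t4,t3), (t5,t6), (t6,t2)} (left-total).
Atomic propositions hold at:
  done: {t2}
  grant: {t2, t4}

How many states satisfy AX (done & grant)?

Sat(done & grant) = {t2}
Sat(AX (done & grant)) = {s : every successor in {t2}} = {t6}
|Sat(AX (done & grant))| = |{t6}| = 1.

1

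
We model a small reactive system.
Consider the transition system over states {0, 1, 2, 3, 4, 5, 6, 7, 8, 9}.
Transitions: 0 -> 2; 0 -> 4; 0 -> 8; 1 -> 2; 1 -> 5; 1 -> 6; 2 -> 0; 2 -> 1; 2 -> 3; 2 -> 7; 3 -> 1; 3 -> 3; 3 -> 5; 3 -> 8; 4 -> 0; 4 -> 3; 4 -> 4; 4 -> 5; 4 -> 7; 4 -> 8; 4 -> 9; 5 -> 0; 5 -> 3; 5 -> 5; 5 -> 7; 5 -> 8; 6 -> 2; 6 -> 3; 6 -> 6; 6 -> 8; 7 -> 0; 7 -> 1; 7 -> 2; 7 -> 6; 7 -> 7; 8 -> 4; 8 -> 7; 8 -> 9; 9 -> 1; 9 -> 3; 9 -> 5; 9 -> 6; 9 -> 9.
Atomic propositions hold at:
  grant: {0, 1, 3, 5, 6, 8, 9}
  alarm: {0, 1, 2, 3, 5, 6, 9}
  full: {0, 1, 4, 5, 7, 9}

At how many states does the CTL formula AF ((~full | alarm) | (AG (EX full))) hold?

Sat(~full) = {2, 3, 6, 8}
Sat(~full | alarm) = {0, 1, 2, 3, 5, 6, 8, 9}
Sat(EX full) = {s : some successor in {0, 1, 4, 5, 7, 9}} = {0, 1, 2, 3, 4, 5, 7, 8, 9}
AG (EX full): greatest fixpoint, start Z0 = {0, 1, 2, 3, 4, 5, 7, 8, 9}, keep only states in Sat with every successor in Z. Z1 = {0, 2, 3, 4, 5, 8}; Z2 = {0}; Z3 = ∅; fixed.
Sat(AG (EX full)) = ∅
Sat((~full | alarm) | (AG (EX full))) = {0, 1, 2, 3, 5, 6, 8, 9}
AF ((~full | alarm) | (AG (EX full))): least fixpoint, start Z0 = {0, 1, 2, 3, 5, 6, 8, 9}, add states with every successor in Z. Already a fixed point.
Sat(AF ((~full | alarm) | (AG (EX full)))) = {0, 1, 2, 3, 5, 6, 8, 9}
|Sat(AF ((~full | alarm) | (AG (EX full))))| = |{0, 1, 2, 3, 5, 6, 8, 9}| = 8.

8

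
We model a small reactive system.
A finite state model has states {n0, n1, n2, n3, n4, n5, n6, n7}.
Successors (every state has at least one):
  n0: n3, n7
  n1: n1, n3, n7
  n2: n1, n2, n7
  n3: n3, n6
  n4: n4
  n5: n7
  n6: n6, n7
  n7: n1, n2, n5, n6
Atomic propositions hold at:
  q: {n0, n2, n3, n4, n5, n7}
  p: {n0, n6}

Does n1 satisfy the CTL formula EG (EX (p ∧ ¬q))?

No

Sat(¬q) = {n1, n6}
Sat(p ∧ ¬q) = {n6}
Sat(EX (p ∧ ¬q)) = {s : some successor in {n6}} = {n3, n6, n7}
EG (EX (p ∧ ¬q)): greatest fixpoint, start Z0 = {n3, n6, n7}, keep only states in Sat with some successor in Z. Already a fixed point.
Sat(EG (EX (p ∧ ¬q))) = {n3, n6, n7}
n1 ∉ Sat(EG (EX (p ∧ ¬q))) = {n3, n6, n7}, so the formula does not hold at n1.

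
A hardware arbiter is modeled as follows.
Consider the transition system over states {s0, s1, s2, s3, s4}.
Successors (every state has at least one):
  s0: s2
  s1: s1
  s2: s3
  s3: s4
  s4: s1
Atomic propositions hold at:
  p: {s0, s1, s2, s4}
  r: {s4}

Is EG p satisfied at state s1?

Yes

EG p: greatest fixpoint, start Z0 = {s0, s1, s2, s4}, keep only states in Sat with some successor in Z. Z1 = {s0, s1, s4}; Z2 = {s1, s4}; fixed.
Sat(EG p) = {s1, s4}
s1 ∈ Sat(EG p) = {s1, s4}, so the formula holds at s1.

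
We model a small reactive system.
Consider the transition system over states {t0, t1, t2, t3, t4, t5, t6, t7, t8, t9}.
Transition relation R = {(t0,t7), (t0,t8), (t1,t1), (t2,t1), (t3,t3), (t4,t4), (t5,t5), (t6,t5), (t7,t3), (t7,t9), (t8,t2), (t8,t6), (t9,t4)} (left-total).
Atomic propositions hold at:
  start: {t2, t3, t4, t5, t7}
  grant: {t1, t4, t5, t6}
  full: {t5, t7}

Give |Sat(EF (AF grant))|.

9

AF grant: least fixpoint, start Z0 = {t1, t4, t5, t6}, add states with every successor in Z. Z1 = {t1, t2, t4, t5, t6, t9}; Z2 = {t1, t2, t4, t5, t6, t8, t9}; fixed.
Sat(AF grant) = {t1, t2, t4, t5, t6, t8, t9}
EF (AF grant): least fixpoint, start Z0 = {t1, t2, t4, t5, t6, t8, t9}, add states with some successor in Z. Z1 = {t0, t1, t2, t4, t5, t6, t7, t8, t9}; fixed.
Sat(EF (AF grant)) = {t0, t1, t2, t4, t5, t6, t7, t8, t9}
|Sat(EF (AF grant))| = |{t0, t1, t2, t4, t5, t6, t7, t8, t9}| = 9.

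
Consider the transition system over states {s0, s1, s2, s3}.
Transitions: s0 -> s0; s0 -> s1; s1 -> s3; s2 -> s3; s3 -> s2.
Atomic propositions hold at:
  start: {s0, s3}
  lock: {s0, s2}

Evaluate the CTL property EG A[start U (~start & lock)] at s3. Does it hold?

Yes

Sat(~start) = {s1, s2}
Sat(~start & lock) = {s2}
A[start U (~start & lock)]: least fixpoint, start Z0 = Sat((~start & lock)) = {s2}, add states in Sat(start) with every successor in Z. Z1 = {s2, s3}; fixed.
Sat(A[start U (~start & lock)]) = {s2, s3}
EG A[start U (~start & lock)]: greatest fixpoint, start Z0 = {s2, s3}, keep only states in Sat with some successor in Z. Already a fixed point.
Sat(EG A[start U (~start & lock)]) = {s2, s3}
s3 ∈ Sat(EG A[start U (~start & lock)]) = {s2, s3}, so the formula holds at s3.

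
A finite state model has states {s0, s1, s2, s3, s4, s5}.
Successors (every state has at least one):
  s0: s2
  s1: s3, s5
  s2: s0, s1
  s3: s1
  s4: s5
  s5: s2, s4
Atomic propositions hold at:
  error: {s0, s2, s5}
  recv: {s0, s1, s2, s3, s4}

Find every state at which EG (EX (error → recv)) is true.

Sat(error → recv) = {s0, s1, s2, s3, s4}
Sat(EX (error → recv)) = {s : some successor in {s0, s1, s2, s3, s4}} = {s0, s1, s2, s3, s5}
EG (EX (error → recv)): greatest fixpoint, start Z0 = {s0, s1, s2, s3, s5}, keep only states in Sat with some successor in Z. Already a fixed point.
Sat(EG (EX (error → recv))) = {s0, s1, s2, s3, s5}

{s0, s1, s2, s3, s5}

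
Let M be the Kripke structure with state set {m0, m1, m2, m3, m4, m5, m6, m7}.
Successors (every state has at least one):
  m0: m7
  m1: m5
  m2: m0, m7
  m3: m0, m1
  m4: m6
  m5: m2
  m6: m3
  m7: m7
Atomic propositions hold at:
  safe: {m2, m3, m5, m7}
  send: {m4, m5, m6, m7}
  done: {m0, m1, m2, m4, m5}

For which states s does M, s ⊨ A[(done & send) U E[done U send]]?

Sat(done & send) = {m4, m5}
E[done U send]: least fixpoint, start Z0 = Sat(send) = {m4, m5, m6, m7}, add states in Sat(done) with some successor in Z. Z1 = {m0, m1, m2, m4, m5, m6, m7}; fixed.
Sat(E[done U send]) = {m0, m1, m2, m4, m5, m6, m7}
A[(done & send) U E[done U send]]: least fixpoint, start Z0 = Sat(E[done U send]) = {m0, m1, m2, m4, m5, m6, m7}, add states in Sat(done & send) with every successor in Z. Already a fixed point.
Sat(A[(done & send) U E[done U send]]) = {m0, m1, m2, m4, m5, m6, m7}

{m0, m1, m2, m4, m5, m6, m7}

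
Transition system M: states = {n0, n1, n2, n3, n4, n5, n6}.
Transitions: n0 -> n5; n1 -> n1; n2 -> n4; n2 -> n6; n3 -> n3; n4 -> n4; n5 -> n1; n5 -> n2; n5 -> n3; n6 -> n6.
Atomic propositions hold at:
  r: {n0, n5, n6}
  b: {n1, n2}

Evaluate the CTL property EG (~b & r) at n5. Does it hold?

No

Sat(~b) = {n0, n3, n4, n5, n6}
Sat(~b & r) = {n0, n5, n6}
EG (~b & r): greatest fixpoint, start Z0 = {n0, n5, n6}, keep only states in Sat with some successor in Z. Z1 = {n0, n6}; Z2 = {n6}; fixed.
Sat(EG (~b & r)) = {n6}
n5 ∉ Sat(EG (~b & r)) = {n6}, so the formula does not hold at n5.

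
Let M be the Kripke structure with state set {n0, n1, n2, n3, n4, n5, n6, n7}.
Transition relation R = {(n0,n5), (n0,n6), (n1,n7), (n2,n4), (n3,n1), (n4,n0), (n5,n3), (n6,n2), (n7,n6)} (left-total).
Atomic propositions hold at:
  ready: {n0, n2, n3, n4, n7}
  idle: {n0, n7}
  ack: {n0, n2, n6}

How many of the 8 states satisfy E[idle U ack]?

4

E[idle U ack]: least fixpoint, start Z0 = Sat(ack) = {n0, n2, n6}, add states in Sat(idle) with some successor in Z. Z1 = {n0, n2, n6, n7}; fixed.
Sat(E[idle U ack]) = {n0, n2, n6, n7}
|Sat(E[idle U ack])| = |{n0, n2, n6, n7}| = 4.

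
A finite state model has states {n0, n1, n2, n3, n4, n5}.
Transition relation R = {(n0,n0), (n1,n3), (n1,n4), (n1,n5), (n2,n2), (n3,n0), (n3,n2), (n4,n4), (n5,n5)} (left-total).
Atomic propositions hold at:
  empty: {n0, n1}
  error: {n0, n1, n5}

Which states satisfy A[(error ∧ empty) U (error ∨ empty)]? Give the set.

{n0, n1, n5}

Sat(error ∧ empty) = {n0, n1}
Sat(error ∨ empty) = {n0, n1, n5}
A[(error ∧ empty) U (error ∨ empty)]: least fixpoint, start Z0 = Sat((error ∨ empty)) = {n0, n1, n5}, add states in Sat(error ∧ empty) with every successor in Z. Already a fixed point.
Sat(A[(error ∧ empty) U (error ∨ empty)]) = {n0, n1, n5}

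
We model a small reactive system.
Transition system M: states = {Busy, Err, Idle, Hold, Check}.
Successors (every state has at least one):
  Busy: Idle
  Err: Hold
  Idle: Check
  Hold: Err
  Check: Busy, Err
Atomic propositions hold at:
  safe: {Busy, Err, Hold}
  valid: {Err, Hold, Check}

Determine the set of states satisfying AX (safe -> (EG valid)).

{Busy, Err, Idle, Hold}

EG valid: greatest fixpoint, start Z0 = {Err, Hold, Check}, keep only states in Sat with some successor in Z. Already a fixed point.
Sat(EG valid) = {Err, Hold, Check}
Sat(safe -> (EG valid)) = {Err, Idle, Hold, Check}
Sat(AX (safe -> (EG valid))) = {s : every successor in {Err, Idle, Hold, Check}} = {Busy, Err, Idle, Hold}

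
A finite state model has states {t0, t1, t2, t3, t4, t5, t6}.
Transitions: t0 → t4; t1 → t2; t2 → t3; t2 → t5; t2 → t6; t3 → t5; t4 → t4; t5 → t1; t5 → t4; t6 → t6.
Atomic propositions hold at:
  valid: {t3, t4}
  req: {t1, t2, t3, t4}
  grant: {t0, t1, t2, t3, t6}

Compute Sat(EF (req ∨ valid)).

Sat(req ∨ valid) = {t1, t2, t3, t4}
EF (req ∨ valid): least fixpoint, start Z0 = {t1, t2, t3, t4}, add states with some successor in Z. Z1 = {t0, t1, t2, t3, t4, t5}; fixed.
Sat(EF (req ∨ valid)) = {t0, t1, t2, t3, t4, t5}

{t0, t1, t2, t3, t4, t5}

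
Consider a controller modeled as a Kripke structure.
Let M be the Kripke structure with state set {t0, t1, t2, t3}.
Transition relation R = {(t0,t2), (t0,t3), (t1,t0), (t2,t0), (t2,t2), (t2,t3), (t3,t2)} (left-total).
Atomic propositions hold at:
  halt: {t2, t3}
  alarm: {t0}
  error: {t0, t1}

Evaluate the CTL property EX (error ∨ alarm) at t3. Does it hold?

Sat(error ∨ alarm) = {t0, t1}
Sat(EX (error ∨ alarm)) = {s : some successor in {t0, t1}} = {t1, t2}
t3 ∉ Sat(EX (error ∨ alarm)) = {t1, t2}, so the formula does not hold at t3.

No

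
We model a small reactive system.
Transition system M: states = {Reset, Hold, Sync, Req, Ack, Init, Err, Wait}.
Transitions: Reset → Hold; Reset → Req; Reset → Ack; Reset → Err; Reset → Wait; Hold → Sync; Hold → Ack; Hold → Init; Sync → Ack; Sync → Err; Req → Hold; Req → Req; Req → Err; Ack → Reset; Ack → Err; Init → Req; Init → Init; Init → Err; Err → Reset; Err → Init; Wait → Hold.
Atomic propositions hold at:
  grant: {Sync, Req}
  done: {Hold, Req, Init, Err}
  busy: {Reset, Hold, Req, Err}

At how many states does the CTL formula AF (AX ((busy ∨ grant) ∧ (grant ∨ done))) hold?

2

Sat(busy ∨ grant) = {Reset, Hold, Sync, Req, Err}
Sat(grant ∨ done) = {Hold, Sync, Req, Init, Err}
Sat((busy ∨ grant) ∧ (grant ∨ done)) = {Hold, Sync, Req, Err}
Sat(AX ((busy ∨ grant) ∧ (grant ∨ done))) = {s : every successor in {Hold, Sync, Req, Err}} = {Req, Wait}
AF (AX ((busy ∨ grant) ∧ (grant ∨ done))): least fixpoint, start Z0 = {Req, Wait}, add states with every successor in Z. Already a fixed point.
Sat(AF (AX ((busy ∨ grant) ∧ (grant ∨ done)))) = {Req, Wait}
|Sat(AF (AX ((busy ∨ grant) ∧ (grant ∨ done))))| = |{Req, Wait}| = 2.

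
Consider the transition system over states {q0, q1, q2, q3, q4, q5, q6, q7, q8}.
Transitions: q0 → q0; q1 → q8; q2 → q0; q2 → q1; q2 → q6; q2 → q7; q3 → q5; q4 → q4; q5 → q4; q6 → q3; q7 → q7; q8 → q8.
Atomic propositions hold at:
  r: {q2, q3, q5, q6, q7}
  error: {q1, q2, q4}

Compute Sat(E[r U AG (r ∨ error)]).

{q2, q3, q4, q5, q6, q7}

Sat(r ∨ error) = {q1, q2, q3, q4, q5, q6, q7}
AG (r ∨ error): greatest fixpoint, start Z0 = {q1, q2, q3, q4, q5, q6, q7}, keep only states in Sat with every successor in Z. Z1 = {q3, q4, q5, q6, q7}; fixed.
Sat(AG (r ∨ error)) = {q3, q4, q5, q6, q7}
E[r U AG (r ∨ error)]: least fixpoint, start Z0 = Sat(AG (r ∨ error)) = {q3, q4, q5, q6, q7}, add states in Sat(r) with some successor in Z. Z1 = {q2, q3, q4, q5, q6, q7}; fixed.
Sat(E[r U AG (r ∨ error)]) = {q2, q3, q4, q5, q6, q7}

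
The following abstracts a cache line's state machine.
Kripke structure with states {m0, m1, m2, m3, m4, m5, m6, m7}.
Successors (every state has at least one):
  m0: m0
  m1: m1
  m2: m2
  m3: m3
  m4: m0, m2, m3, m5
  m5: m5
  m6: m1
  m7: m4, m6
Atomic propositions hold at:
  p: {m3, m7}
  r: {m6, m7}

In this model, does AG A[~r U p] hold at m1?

Sat(~r) = {m0, m1, m2, m3, m4, m5}
A[~r U p]: least fixpoint, start Z0 = Sat(p) = {m3, m7}, add states in Sat(~r) with every successor in Z. Already a fixed point.
Sat(A[~r U p]) = {m3, m7}
AG A[~r U p]: greatest fixpoint, start Z0 = {m3, m7}, keep only states in Sat with every successor in Z. Z1 = {m3}; fixed.
Sat(AG A[~r U p]) = {m3}
m1 ∉ Sat(AG A[~r U p]) = {m3}, so the formula does not hold at m1.

No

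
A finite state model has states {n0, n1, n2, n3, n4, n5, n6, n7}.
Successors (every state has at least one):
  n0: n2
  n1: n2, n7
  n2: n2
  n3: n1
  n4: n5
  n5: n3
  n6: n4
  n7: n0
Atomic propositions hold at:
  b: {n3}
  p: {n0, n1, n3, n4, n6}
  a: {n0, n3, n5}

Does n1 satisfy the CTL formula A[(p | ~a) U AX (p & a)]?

No

Sat(~a) = {n1, n2, n4, n6, n7}
Sat(p | ~a) = {n0, n1, n2, n3, n4, n6, n7}
Sat(p & a) = {n0, n3}
Sat(AX (p & a)) = {s : every successor in {n0, n3}} = {n5, n7}
A[(p | ~a) U AX (p & a)]: least fixpoint, start Z0 = Sat(AX (p & a)) = {n5, n7}, add states in Sat(p | ~a) with every successor in Z. Z1 = {n4, n5, n7}; Z2 = {n4, n5, n6, n7}; fixed.
Sat(A[(p | ~a) U AX (p & a)]) = {n4, n5, n6, n7}
n1 ∉ Sat(A[(p | ~a) U AX (p & a)]) = {n4, n5, n6, n7}, so the formula does not hold at n1.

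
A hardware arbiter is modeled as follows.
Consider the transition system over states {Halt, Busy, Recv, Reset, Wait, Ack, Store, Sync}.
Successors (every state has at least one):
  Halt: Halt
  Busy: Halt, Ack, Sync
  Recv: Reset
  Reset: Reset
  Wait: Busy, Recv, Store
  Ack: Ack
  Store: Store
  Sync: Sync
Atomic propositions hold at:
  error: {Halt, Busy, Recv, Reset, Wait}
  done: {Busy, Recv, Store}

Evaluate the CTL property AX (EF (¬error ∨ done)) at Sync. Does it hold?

Sat(¬error) = {Ack, Store, Sync}
Sat(¬error ∨ done) = {Busy, Recv, Ack, Store, Sync}
EF (¬error ∨ done): least fixpoint, start Z0 = {Busy, Recv, Ack, Store, Sync}, add states with some successor in Z. Z1 = {Busy, Recv, Wait, Ack, Store, Sync}; fixed.
Sat(EF (¬error ∨ done)) = {Busy, Recv, Wait, Ack, Store, Sync}
Sat(AX (EF (¬error ∨ done))) = {s : every successor in {Busy, Recv, Wait, Ack, Store, Sync}} = {Wait, Ack, Store, Sync}
Sync ∈ Sat(AX (EF (¬error ∨ done))) = {Wait, Ack, Store, Sync}, so the formula holds at Sync.

Yes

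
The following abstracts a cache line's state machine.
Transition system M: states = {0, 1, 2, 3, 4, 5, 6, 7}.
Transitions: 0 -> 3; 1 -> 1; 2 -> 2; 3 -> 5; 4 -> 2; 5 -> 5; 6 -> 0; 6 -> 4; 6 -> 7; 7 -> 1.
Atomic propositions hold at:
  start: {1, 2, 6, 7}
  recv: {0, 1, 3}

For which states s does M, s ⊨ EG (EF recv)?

EF recv: least fixpoint, start Z0 = {0, 1, 3}, add states with some successor in Z. Z1 = {0, 1, 3, 6, 7}; fixed.
Sat(EF recv) = {0, 1, 3, 6, 7}
EG (EF recv): greatest fixpoint, start Z0 = {0, 1, 3, 6, 7}, keep only states in Sat with some successor in Z. Z1 = {0, 1, 6, 7}; Z2 = {1, 6, 7}; fixed.
Sat(EG (EF recv)) = {1, 6, 7}

{1, 6, 7}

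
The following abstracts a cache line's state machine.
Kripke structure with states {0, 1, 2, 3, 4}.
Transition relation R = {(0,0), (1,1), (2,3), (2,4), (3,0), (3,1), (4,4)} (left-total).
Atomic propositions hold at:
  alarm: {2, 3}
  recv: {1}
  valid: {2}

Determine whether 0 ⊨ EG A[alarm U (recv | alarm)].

No

Sat(recv | alarm) = {1, 2, 3}
A[alarm U (recv | alarm)]: least fixpoint, start Z0 = Sat((recv | alarm)) = {1, 2, 3}, add states in Sat(alarm) with every successor in Z. Already a fixed point.
Sat(A[alarm U (recv | alarm)]) = {1, 2, 3}
EG A[alarm U (recv | alarm)]: greatest fixpoint, start Z0 = {1, 2, 3}, keep only states in Sat with some successor in Z. Already a fixed point.
Sat(EG A[alarm U (recv | alarm)]) = {1, 2, 3}
0 ∉ Sat(EG A[alarm U (recv | alarm)]) = {1, 2, 3}, so the formula does not hold at 0.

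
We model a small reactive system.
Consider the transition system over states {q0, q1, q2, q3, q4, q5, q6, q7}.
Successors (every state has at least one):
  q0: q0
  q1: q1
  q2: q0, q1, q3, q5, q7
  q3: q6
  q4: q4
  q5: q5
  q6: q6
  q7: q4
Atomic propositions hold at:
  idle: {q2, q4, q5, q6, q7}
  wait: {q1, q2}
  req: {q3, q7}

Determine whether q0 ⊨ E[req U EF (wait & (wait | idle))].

Sat(wait | idle) = {q1, q2, q4, q5, q6, q7}
Sat(wait & (wait | idle)) = {q1, q2}
EF (wait & (wait | idle)): least fixpoint, start Z0 = {q1, q2}, add states with some successor in Z. Already a fixed point.
Sat(EF (wait & (wait | idle))) = {q1, q2}
E[req U EF (wait & (wait | idle))]: least fixpoint, start Z0 = Sat(EF (wait & (wait | idle))) = {q1, q2}, add states in Sat(req) with some successor in Z. Already a fixed point.
Sat(E[req U EF (wait & (wait | idle))]) = {q1, q2}
q0 ∉ Sat(E[req U EF (wait & (wait | idle))]) = {q1, q2}, so the formula does not hold at q0.

No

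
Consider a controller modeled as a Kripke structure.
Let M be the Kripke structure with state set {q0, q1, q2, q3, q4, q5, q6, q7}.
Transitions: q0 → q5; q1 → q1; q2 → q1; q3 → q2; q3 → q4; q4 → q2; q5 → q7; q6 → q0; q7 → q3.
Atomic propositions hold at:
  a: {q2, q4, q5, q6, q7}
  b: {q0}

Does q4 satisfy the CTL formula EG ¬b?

Yes

Sat(¬b) = {q1, q2, q3, q4, q5, q6, q7}
EG ¬b: greatest fixpoint, start Z0 = {q1, q2, q3, q4, q5, q6, q7}, keep only states in Sat with some successor in Z. Z1 = {q1, q2, q3, q4, q5, q7}; fixed.
Sat(EG ¬b) = {q1, q2, q3, q4, q5, q7}
q4 ∈ Sat(EG ¬b) = {q1, q2, q3, q4, q5, q7}, so the formula holds at q4.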